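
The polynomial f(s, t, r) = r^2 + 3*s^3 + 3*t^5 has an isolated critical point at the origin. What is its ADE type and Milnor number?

The Hessian of f at 0 has rank 1. Corank 2; j^3 = 3*s^3 is a perfect cube, so E-series; the 5-jet and mu = 8 give E_8.

Type E_8, Milnor number mu = 8.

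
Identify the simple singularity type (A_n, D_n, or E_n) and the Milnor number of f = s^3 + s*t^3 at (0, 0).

Type E7, Milnor number mu = 7.

The Hessian of f at 0 has rank 0. Corank 2; j^3 = s^3 is a perfect cube, so E-series; the 4-jet and mu = 7 give E_7.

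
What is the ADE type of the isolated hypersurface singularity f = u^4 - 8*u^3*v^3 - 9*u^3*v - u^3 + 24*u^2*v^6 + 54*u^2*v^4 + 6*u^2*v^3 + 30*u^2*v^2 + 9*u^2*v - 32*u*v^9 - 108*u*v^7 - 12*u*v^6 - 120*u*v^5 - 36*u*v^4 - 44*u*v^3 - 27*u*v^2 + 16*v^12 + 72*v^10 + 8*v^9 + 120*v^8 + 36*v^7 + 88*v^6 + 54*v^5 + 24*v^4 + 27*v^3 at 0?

The Hessian of f at 0 is [[0, 0], [0, 0]] with rank 0, so corank 2. A Groebner basis of the Jacobian ideal J(f) in C{u,v} is {3*u^2 - 18*u*v + v^4 - v^3 + 27*v^2, u^3 - 45*u^2 + 270*u*v - 12*v^3 - 405*v^2, u^2*v - 11*u^2 + 66*u*v - 16*v^3/3 - 99*v^2, -2*u^2 + u*v^2 + 12*u*v - 7*v^3/3 - 18*v^2}; counting standard monomials gives mu = 7. Corank 2; j^3 = -(u - 3*v)^3 is a perfect cube, so E-series; the 4-jet and mu = 7 give E_7.

E7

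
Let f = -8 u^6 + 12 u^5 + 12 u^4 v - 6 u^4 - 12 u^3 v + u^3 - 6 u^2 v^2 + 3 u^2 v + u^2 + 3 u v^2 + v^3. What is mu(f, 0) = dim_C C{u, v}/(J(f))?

2

The Hessian of f at 0 is [[2, 0], [0, 0]] with rank 1, so corank 1. A Groebner basis of the Jacobian ideal J(f) in C{u,v} is {v^2, u}; counting standard monomials gives mu = 2. Corank 1: A-series; mu = 2 gives A_2.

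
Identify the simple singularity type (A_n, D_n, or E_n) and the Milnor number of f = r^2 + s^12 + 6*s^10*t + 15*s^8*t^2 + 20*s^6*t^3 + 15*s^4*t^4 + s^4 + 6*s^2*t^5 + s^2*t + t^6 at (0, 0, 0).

Type D_{7}, Milnor number mu = 7.

The Hessian of f at 0 has rank 1. Corank 2; j^3 = s^2*t has shape L^2 M (L != M), so D-series; mu = 7 gives D_7.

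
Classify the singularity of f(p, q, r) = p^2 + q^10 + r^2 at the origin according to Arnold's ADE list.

The Hessian of f at 0 has rank 2. Corank 1: A-series; mu = 9 gives A_9.

A_9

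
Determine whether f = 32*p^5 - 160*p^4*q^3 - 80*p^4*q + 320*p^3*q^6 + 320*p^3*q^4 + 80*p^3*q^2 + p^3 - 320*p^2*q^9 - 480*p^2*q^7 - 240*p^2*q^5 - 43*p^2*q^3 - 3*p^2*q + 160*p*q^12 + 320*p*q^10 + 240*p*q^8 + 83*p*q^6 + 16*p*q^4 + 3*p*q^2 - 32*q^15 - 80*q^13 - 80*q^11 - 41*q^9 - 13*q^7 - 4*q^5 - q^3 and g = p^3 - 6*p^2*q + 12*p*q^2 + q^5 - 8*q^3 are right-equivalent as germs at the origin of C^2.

Yes.

The Hessian of f at 0 is [[0, 0], [0, 0]] with rank 0, so corank 2. A Groebner basis of the Jacobian ideal J(f) in C{p,q} is {7*p^2/2 + p*q^3 - 7*p*q + 7*q^2/2, 4*p^2 - 8*p*q + q^4 + 4*q^2, p^3 - 3*p*q^2 + 2*q^3, p^2*q - 2*p*q^2 + q^3}; counting standard monomials gives mu = 8. Corank 2; j^3 = (p - q)^3 is a perfect cube, so E-series; the 5-jet and mu = 8 give E_8. The Hessian of g at 0 is [[0, 0], [0, 0]] with rank 0, so corank 2. A Groebner basis of the Jacobian ideal J(g) in C{p,q} is {q^4, p^2 - 4*p*q + 4*q^2}; counting standard monomials gives mu = 8. Corank 2; j^3 = (p - 2*q)^3 is a perfect cube, so E-series; the 5-jet and mu = 8 give E_8. Both have type E_8, hence right-equivalent.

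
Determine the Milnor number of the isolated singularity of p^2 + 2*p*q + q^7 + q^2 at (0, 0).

6

The Hessian of f at 0 is [[2, 2], [2, 2]] with rank 1, so corank 1. A Groebner basis of the Jacobian ideal J(f) in C{p,q} is {q^6, p + q}; counting standard monomials gives mu = 6. Corank 1: A-series; mu = 6 gives A_6.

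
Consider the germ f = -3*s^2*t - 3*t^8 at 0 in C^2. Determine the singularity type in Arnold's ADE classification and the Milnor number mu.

Type D9, Milnor number mu = 9.

The Hessian of f at 0 has rank 0. Corank 2; j^3 = -3*s^2*t has shape L^2 M (L != M), so D-series; mu = 9 gives D_9.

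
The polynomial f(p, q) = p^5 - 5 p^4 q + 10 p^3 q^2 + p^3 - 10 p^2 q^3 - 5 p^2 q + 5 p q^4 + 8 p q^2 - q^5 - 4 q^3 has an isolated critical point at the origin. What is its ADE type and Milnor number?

The Hessian of f at 0 is [[0, 0], [0, 0]] with rank 0, so corank 2. A Groebner basis of the Jacobian ideal J(f) in C{p,q} is {-p*q/5 + q^4 + 2*q^2/5, p*q^2 - 2*q^3, p^2 - 3*p*q + 2*q^2}; counting standard monomials gives mu = 6. Corank 2; j^3 = (p - 2*q)^2*(p - q) has shape L^2 M (L != M), so D-series; mu = 6 gives D_6.

Type D_{6}, Milnor number mu = 6.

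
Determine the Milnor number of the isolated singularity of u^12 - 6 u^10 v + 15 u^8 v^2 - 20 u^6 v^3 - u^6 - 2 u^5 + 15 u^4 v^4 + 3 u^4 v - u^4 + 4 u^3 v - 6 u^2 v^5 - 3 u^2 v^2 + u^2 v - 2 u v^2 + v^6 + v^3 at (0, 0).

The Hessian of f at 0 is [[0, 0], [0, 0]] with rank 0, so corank 2. A Groebner basis of the Jacobian ideal J(f) in C{u,v} is {u^2/3 - 4*u*v/3 + v^4 - 2*v^3/3 + v^2, u^3 + u^2/5 + u*v + 2*v^3/5 - 6*v^2/5, u^2*v + u*v - v^2, -u^2/15 + u*v^2 + 2*u*v/3 - 7*v^3/15 - 3*v^2/5}; counting standard monomials gives mu = 7. Corank 2; j^3 = v*(u - v)^2 has shape L^2 M (L != M), so D-series; mu = 7 gives D_7.

7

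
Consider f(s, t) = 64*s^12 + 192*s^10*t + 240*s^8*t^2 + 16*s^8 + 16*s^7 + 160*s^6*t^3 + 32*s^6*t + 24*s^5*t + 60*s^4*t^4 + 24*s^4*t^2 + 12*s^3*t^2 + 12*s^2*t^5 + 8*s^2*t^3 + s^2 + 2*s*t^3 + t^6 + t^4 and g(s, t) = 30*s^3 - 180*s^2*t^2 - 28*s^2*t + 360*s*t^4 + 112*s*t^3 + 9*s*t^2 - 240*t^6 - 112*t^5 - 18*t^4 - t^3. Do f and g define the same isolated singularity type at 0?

No.

The Hessian of f at 0 has rank 1. Corank 1: A-series; mu = 3 gives A_3. The Hessian of g at 0 has rank 0. Corank 2; j^3 = (3*s - t)*(10*s^2 - 6*s*t + t^2) splits into three distinct lines over C (the quadratic factor has nonzero discriminant), so D_4. f is A_3 but g is D_4, hence not right-equivalent.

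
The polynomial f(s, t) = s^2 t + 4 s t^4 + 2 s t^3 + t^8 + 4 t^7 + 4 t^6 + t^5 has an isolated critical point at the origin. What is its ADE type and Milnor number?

Type D9, Milnor number mu = 9.

The Hessian of f at 0 has rank 0. Corank 2; j^3 = s^2*t has shape L^2 M (L != M), so D-series; mu = 9 gives D_9.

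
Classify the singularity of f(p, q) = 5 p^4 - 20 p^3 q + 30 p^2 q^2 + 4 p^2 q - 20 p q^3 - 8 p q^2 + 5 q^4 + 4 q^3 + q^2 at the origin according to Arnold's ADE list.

A_3

The Hessian of f at 0 has rank 1. Corank 1: A-series; mu = 3 gives A_3.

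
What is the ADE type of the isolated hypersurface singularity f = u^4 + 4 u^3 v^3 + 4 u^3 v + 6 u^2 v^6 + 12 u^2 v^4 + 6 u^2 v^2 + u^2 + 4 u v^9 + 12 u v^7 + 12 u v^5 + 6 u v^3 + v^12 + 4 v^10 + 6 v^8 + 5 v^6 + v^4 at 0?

A_{3}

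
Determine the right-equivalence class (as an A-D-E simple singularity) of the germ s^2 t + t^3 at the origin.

The Hessian of f at 0 has rank 0. Corank 2; j^3 = t*(s^2 + t^2) splits into three distinct lines over C (the quadratic factor has nonzero discriminant), so D_4.

D_{4}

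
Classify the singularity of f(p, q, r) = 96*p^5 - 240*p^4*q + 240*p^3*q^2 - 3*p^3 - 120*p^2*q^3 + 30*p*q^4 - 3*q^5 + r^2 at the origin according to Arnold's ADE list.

E8

The Hessian of f at 0 has rank 1. Corank 2; j^3 = -3*p^3 is a perfect cube, so E-series; the 5-jet and mu = 8 give E_8.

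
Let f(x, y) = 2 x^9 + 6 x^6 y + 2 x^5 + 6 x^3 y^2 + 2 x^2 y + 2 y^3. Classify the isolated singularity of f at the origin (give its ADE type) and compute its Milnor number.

Type D4, Milnor number mu = 4.

The Hessian of f at 0 has rank 0. Corank 2; j^3 = 2*y*(x^2 + y^2) splits into three distinct lines over C (the quadratic factor has nonzero discriminant), so D_4.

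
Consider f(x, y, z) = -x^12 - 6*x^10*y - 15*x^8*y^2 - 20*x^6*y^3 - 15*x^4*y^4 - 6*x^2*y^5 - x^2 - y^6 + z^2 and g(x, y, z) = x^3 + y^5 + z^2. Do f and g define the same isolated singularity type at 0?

The Hessian of f at 0 has rank 2. Corank 1: A-series; mu = 5 gives A_5. The Hessian of g at 0 has rank 1. Corank 2; j^3 = x^3 is a perfect cube, so E-series; the 5-jet and mu = 8 give E_8. f is A_5 but g is E_8, hence not right-equivalent.

No.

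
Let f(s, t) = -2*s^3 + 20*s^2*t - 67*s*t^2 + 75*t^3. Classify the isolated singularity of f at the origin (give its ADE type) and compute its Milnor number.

The Hessian of f at 0 has rank 0. Corank 2; j^3 = -(s - 3*t)*(2*s^2 - 14*s*t + 25*t^2) splits into three distinct lines over C (the quadratic factor has nonzero discriminant), so D_4.

Type D_4, Milnor number mu = 4.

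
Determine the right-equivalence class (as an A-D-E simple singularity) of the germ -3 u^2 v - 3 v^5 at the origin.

D_6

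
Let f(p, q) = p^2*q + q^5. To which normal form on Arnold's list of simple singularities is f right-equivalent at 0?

D6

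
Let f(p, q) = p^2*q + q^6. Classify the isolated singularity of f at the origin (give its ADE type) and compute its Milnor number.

The Hessian of f at 0 has rank 0. Corank 2; j^3 = p^2*q has shape L^2 M (L != M), so D-series; mu = 7 gives D_7.

Type D7, Milnor number mu = 7.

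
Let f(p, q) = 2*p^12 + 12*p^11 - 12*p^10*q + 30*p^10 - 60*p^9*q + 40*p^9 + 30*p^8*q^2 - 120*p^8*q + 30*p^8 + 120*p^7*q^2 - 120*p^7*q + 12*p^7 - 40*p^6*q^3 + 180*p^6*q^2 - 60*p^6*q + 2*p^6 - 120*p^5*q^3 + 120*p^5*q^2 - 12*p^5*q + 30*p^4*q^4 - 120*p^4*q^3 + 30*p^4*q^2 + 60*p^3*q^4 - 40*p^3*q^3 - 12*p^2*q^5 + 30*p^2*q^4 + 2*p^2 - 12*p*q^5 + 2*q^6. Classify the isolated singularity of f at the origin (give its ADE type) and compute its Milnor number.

Type A5, Milnor number mu = 5.

The Hessian of f at 0 has rank 1. Corank 1: A-series; mu = 5 gives A_5.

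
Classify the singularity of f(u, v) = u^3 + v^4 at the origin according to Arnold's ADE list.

The Hessian of f at 0 is [[0, 0], [0, 0]] with rank 0, so corank 2. A Groebner basis of the Jacobian ideal J(f) in C{u,v} is {v^3, u^2}; counting standard monomials gives mu = 6. Corank 2; j^3 = u^3 is a perfect cube, so E-series; the 4-jet and mu = 6 give E_6.

E6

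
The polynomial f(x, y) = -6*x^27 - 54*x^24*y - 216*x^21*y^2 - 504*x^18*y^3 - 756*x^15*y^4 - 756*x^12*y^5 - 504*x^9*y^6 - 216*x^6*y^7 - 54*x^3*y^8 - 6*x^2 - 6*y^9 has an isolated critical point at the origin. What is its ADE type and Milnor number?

Type A8, Milnor number mu = 8.

The Hessian of f at 0 is [[-12, 0], [0, 0]] with rank 1, so corank 1. A Groebner basis of the Jacobian ideal J(f) in C{x,y} is {y^8, x}; counting standard monomials gives mu = 8. Corank 1: A-series; mu = 8 gives A_8.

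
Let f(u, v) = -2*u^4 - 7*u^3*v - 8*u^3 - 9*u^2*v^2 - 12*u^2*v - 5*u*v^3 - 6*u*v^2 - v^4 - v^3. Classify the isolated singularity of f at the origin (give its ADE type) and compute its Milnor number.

The Hessian of f at 0 has rank 0. Corank 2; j^3 = -(2*u + v)^3 is a perfect cube, so E-series; the 4-jet and mu = 7 give E_7.

Type E7, Milnor number mu = 7.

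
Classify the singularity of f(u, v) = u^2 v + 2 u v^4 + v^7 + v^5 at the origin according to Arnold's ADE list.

D_6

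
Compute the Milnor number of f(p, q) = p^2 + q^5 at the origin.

The Hessian of f at 0 has rank 1. Corank 1: A-series; mu = 4 gives A_4.

4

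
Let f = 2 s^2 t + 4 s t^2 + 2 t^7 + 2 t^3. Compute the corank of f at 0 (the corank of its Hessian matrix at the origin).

2

The Hessian at 0 is [[0, 0], [0, 0]] of rank 0; hence corank 2.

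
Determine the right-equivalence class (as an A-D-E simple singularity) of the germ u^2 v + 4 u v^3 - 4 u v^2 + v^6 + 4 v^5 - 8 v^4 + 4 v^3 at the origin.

D_7

The Hessian of f at 0 has rank 0. Corank 2; j^3 = v*(u - 2*v)^2 has shape L^2 M (L != M), so D-series; mu = 7 gives D_7.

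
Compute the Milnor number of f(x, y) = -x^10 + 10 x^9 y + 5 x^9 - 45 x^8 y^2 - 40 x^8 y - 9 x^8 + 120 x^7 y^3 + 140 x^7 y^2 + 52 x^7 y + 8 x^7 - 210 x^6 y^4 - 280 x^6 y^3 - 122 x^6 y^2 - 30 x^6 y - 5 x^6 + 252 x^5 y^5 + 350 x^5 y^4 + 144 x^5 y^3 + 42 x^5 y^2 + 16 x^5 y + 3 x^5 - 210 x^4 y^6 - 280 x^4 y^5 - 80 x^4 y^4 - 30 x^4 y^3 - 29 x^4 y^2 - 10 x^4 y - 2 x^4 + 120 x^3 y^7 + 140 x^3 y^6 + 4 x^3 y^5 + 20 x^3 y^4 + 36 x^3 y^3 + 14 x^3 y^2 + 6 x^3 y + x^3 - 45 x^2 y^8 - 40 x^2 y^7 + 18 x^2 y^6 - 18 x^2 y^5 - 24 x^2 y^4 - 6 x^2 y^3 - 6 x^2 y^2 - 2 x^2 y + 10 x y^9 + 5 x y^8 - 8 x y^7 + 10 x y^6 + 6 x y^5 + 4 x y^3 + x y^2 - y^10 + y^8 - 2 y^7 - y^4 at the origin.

5

The Hessian of f at 0 has rank 0. Corank 2; j^3 = x*(x - y)^2 has shape L^2 M (L != M), so D-series; mu = 5 gives D_5.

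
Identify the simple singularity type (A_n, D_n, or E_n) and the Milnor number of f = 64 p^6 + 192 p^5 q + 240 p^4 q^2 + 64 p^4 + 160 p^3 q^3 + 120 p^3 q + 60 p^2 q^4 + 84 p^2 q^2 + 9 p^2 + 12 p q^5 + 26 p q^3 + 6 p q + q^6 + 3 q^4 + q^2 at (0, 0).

Type A3, Milnor number mu = 3.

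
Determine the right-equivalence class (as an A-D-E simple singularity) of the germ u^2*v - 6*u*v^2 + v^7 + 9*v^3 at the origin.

D_8

The Hessian of f at 0 is [[0, 0], [0, 0]] with rank 0, so corank 2. A Groebner basis of the Jacobian ideal J(f) in C{u,v} is {u^2/7 + v^6 - 9*v^2/7, u^3 - 27*v^3, u*v - 3*v^2}; counting standard monomials gives mu = 8. Corank 2; j^3 = v*(u - 3*v)^2 has shape L^2 M (L != M), so D-series; mu = 8 gives D_8.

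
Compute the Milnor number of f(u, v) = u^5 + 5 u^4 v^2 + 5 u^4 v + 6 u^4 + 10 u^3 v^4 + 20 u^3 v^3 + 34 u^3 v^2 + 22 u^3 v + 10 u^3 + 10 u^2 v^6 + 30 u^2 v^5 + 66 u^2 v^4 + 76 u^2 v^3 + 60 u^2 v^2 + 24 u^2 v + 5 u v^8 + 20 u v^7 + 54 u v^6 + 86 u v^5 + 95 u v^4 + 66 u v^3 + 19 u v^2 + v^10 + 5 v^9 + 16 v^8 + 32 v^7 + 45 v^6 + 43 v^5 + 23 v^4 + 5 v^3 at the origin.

The Hessian of f at 0 has rank 0. Corank 2; j^3 = (u + v)*(10*u^2 + 14*u*v + 5*v^2) splits into three distinct lines over C (the quadratic factor has nonzero discriminant), so D_4.

4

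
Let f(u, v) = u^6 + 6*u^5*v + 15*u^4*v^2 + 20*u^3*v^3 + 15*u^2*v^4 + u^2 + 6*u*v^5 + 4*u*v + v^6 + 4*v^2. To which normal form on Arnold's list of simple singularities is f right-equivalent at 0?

The Hessian of f at 0 has rank 1. Corank 1: A-series; mu = 5 gives A_5.

A_5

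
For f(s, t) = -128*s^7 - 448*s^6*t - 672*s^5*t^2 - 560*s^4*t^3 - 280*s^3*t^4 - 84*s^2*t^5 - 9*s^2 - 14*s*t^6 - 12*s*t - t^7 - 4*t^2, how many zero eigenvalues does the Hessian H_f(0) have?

1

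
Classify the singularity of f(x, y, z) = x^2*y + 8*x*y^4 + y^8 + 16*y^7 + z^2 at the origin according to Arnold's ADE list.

The Hessian of f at 0 has rank 1. Corank 2; j^3 = x^2*y has shape L^2 M (L != M), so D-series; mu = 9 gives D_9.

D_{9}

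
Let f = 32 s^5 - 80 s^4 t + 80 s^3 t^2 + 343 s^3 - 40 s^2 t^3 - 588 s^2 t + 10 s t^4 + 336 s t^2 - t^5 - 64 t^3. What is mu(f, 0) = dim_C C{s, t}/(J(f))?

The Hessian of f at 0 has rank 0. Corank 2; j^3 = (7*s - 4*t)^3 is a perfect cube, so E-series; the 5-jet and mu = 8 give E_8.

8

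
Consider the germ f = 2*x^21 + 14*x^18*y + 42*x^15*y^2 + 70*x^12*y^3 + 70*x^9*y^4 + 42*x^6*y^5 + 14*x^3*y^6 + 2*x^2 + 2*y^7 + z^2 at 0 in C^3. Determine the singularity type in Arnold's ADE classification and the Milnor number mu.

The Hessian of f at 0 is [[4, 0, 0], [0, 0, 0], [0, 0, 2]] with rank 2, so corank 1. A Groebner basis of the Jacobian ideal J(f) in C{x,y,z} is {y^6, x, z}; counting standard monomials gives mu = 6. Corank 1: A-series; mu = 6 gives A_6.

Type A_{6}, Milnor number mu = 6.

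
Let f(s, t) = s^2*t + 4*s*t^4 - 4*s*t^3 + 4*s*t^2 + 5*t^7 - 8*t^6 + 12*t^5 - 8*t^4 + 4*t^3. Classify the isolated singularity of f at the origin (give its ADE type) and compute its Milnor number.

The Hessian of f at 0 has rank 0. Corank 2; j^3 = t*(s + 2*t)^2 has shape L^2 M (L != M), so D-series; mu = 8 gives D_8.

Type D8, Milnor number mu = 8.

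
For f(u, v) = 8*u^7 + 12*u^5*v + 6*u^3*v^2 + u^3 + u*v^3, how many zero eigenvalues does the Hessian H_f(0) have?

2

The Hessian at 0 is [[0, 0], [0, 0]] of rank 0; hence corank 2.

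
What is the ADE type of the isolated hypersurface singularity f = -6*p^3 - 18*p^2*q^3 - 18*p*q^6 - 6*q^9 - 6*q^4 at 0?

The Hessian of f at 0 is [[0, 0], [0, 0]] with rank 0, so corank 2. A Groebner basis of the Jacobian ideal J(f) in C{p,q} is {q^3, p^2}; counting standard monomials gives mu = 6. Corank 2; j^3 = -6*p^3 is a perfect cube, so E-series; the 4-jet and mu = 6 give E_6.

E_{6}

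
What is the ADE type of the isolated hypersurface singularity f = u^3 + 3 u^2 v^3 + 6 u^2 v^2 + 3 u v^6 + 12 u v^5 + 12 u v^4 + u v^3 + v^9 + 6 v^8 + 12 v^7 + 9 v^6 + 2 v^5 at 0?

The Hessian of f at 0 is [[0, 0], [0, 0]] with rank 0, so corank 2. A Groebner basis of the Jacobian ideal J(f) in C{u,v} is {-u^2/4 + v^4 - v^3/12, u^3, u^2*v + u^2/12 + v^3/36, u^2/2 + u*v^2 + v^3/6}; counting standard monomials gives mu = 7. Corank 2; j^3 = u^3 is a perfect cube, so E-series; the 4-jet and mu = 7 give E_7.

E_{7}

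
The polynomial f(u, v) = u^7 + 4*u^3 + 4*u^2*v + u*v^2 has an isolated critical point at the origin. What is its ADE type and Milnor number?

The Hessian of f at 0 has rank 0. Corank 2; j^3 = u*(2*u + v)^2 has shape L^2 M (L != M), so D-series; mu = 8 gives D_8.

Type D_8, Milnor number mu = 8.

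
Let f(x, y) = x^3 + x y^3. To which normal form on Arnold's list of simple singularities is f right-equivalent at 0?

The Hessian of f at 0 has rank 0. Corank 2; j^3 = x^3 is a perfect cube, so E-series; the 4-jet and mu = 7 give E_7.

E_7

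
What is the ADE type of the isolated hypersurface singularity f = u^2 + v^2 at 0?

The Hessian of f at 0 is [[2, 0], [0, 2]] with rank 2, so corank 0. A Groebner basis of the Jacobian ideal J(f) in C{u,v} is {u, v}; counting standard monomials gives mu = 1. Corank 0: nondegenerate Morse point, so A_1.

A1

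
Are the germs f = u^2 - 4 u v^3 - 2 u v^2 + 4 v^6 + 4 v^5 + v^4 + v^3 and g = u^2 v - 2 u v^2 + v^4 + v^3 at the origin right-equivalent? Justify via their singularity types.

The Hessian of f at 0 has rank 1. Corank 1: A-series; mu = 2 gives A_2. The Hessian of g at 0 has rank 0. Corank 2; j^3 = v*(u - v)^2 has shape L^2 M (L != M), so D-series; mu = 5 gives D_5. f is A_2 but g is D_5, hence not right-equivalent.

No.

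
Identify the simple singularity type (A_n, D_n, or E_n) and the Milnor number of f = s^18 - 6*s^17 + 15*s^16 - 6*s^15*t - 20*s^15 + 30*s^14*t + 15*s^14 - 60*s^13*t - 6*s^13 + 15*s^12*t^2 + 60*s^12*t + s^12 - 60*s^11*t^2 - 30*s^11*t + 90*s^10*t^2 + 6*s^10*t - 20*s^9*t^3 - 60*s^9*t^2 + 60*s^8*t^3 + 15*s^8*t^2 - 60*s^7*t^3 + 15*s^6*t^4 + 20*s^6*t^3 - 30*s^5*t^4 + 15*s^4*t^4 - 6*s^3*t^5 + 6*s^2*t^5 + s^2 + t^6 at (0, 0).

The Hessian of f at 0 is [[2, 0], [0, 0]] with rank 1, so corank 1. A Groebner basis of the Jacobian ideal J(f) in C{s,t} is {t^5, s}; counting standard monomials gives mu = 5. Corank 1: A-series; mu = 5 gives A_5.

Type A_5, Milnor number mu = 5.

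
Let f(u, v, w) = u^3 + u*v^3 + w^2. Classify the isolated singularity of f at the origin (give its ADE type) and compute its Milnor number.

The Hessian of f at 0 has rank 1. Corank 2; j^3 = u^3 is a perfect cube, so E-series; the 4-jet and mu = 7 give E_7.

Type E_{7}, Milnor number mu = 7.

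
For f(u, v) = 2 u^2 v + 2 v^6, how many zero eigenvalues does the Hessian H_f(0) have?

2

The Hessian at 0 is [[0, 0], [0, 0]] of rank 0; hence corank 2.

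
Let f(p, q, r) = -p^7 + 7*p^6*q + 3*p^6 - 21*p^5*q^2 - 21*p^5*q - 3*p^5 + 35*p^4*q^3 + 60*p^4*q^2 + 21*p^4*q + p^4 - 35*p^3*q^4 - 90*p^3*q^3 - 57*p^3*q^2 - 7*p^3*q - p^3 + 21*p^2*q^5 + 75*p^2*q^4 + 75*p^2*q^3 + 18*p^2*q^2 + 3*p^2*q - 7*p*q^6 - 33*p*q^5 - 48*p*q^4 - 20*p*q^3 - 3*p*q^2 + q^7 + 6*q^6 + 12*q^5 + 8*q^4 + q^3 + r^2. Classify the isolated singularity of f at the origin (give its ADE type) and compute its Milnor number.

Type E_7, Milnor number mu = 7.

The Hessian of f at 0 is [[0, 0, 0], [0, 0, 0], [0, 0, 2]] with rank 1, so corank 2. A Groebner basis of the Jacobian ideal J(f) in C{p,q,r} is {3*p^2 - 6*p*q + q^4 + q^3 + 3*q^2, p^3 - 9*p^2 + 18*p*q - 4*q^3 - 9*q^2, p^2*q - 5*p^2 + 10*p*q - 8*q^3/3 - 5*q^2, -2*p^2 + p*q^2 + 4*p*q - 5*q^3/3 - 2*q^2, r}; counting standard monomials gives mu = 7. Corank 2; j^3 = -(p - q)^3 is a perfect cube, so E-series; the 4-jet and mu = 7 give E_7.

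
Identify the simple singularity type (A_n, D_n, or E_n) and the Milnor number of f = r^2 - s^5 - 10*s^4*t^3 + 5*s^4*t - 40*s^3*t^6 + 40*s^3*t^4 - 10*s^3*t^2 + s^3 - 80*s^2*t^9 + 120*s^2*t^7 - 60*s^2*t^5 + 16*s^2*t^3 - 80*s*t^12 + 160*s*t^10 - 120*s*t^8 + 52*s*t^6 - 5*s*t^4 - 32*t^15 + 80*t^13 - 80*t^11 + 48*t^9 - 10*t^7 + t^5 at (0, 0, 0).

Type E8, Milnor number mu = 8.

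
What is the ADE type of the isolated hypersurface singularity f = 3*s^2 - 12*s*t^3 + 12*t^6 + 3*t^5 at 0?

The Hessian of f at 0 has rank 1. Corank 1: A-series; mu = 4 gives A_4.

A_4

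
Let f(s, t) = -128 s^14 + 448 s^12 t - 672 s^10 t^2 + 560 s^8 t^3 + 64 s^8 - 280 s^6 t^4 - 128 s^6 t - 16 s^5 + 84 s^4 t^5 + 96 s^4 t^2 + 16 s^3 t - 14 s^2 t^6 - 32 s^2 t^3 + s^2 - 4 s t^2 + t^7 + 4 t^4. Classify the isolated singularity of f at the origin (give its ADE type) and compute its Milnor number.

Type A_6, Milnor number mu = 6.

The Hessian of f at 0 has rank 1. Corank 1: A-series; mu = 6 gives A_6.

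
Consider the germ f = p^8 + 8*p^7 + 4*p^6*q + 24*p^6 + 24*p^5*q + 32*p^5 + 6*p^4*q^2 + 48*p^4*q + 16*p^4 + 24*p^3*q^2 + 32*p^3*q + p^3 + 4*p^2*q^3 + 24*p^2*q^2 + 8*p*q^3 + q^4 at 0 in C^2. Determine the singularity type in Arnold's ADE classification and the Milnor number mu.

Type E_{6}, Milnor number mu = 6.

The Hessian of f at 0 is [[0, 0], [0, 0]] with rank 0, so corank 2. A Groebner basis of the Jacobian ideal J(f) in C{p,q} is {q^4, p*q^2 + q^3/6, p^2}; counting standard monomials gives mu = 6. Corank 2; j^3 = p^3 is a perfect cube, so E-series; the 4-jet and mu = 6 give E_6.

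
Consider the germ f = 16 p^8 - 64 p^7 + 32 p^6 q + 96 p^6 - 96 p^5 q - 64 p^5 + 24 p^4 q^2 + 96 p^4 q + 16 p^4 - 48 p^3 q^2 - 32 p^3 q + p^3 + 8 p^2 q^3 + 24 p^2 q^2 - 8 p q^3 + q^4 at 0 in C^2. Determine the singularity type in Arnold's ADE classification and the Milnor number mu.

Type E_{6}, Milnor number mu = 6.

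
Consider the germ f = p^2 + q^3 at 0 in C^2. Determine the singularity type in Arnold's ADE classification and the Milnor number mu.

Type A2, Milnor number mu = 2.

The Hessian of f at 0 has rank 1. Corank 1: A-series; mu = 2 gives A_2.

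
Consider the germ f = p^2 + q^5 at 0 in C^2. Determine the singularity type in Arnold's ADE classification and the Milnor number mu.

Type A_4, Milnor number mu = 4.

The Hessian of f at 0 is [[2, 0], [0, 0]] with rank 1, so corank 1. A Groebner basis of the Jacobian ideal J(f) in C{p,q} is {q^4, p}; counting standard monomials gives mu = 4. Corank 1: A-series; mu = 4 gives A_4.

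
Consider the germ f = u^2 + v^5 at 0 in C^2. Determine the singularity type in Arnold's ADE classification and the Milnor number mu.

Type A_4, Milnor number mu = 4.

The Hessian of f at 0 has rank 1. Corank 1: A-series; mu = 4 gives A_4.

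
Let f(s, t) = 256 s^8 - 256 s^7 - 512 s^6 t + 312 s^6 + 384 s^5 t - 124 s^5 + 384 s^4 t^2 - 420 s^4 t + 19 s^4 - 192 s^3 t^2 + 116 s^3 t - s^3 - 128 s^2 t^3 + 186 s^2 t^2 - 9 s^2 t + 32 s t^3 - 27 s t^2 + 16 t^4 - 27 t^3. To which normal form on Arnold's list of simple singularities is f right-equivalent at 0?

E_{6}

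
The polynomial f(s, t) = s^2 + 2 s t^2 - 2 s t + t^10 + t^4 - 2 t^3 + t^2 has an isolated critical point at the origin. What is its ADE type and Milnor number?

Type A_{9}, Milnor number mu = 9.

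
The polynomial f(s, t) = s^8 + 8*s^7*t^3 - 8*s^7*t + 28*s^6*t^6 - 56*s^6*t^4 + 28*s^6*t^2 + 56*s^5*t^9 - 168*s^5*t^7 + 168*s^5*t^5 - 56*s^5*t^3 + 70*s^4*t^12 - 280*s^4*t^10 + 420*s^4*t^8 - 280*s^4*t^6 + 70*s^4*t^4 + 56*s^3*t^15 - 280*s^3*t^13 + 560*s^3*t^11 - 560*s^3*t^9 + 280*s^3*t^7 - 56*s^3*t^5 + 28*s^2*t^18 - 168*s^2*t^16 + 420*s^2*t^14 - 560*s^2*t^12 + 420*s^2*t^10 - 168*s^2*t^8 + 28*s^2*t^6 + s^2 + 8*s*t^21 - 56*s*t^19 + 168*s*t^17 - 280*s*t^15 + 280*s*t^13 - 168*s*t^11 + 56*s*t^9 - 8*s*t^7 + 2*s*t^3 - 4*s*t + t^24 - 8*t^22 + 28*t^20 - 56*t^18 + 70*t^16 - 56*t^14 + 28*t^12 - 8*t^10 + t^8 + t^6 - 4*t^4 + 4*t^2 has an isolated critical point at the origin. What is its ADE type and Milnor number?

Type A7, Milnor number mu = 7.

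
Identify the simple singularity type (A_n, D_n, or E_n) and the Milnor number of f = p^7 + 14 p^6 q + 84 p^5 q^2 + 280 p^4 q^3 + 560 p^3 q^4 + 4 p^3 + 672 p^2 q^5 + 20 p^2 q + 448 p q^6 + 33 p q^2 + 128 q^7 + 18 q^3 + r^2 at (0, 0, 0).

Type D_{8}, Milnor number mu = 8.

The Hessian of f at 0 is [[0, 0, 0], [0, 0, 0], [0, 0, 2]] with rank 1, so corank 2. A Groebner basis of the Jacobian ideal J(f) in C{p,q,r} is {-128*p*q/7 + q^6 - 192*q^2/7, p*q^2 + 3*q^3/2, p^2 + 7*p*q/2 + 3*q^2, r}; counting standard monomials gives mu = 8. Corank 2; j^3 = (p + 2*q)*(2*p + 3*q)^2 has shape L^2 M (L != M), so D-series; mu = 8 gives D_8.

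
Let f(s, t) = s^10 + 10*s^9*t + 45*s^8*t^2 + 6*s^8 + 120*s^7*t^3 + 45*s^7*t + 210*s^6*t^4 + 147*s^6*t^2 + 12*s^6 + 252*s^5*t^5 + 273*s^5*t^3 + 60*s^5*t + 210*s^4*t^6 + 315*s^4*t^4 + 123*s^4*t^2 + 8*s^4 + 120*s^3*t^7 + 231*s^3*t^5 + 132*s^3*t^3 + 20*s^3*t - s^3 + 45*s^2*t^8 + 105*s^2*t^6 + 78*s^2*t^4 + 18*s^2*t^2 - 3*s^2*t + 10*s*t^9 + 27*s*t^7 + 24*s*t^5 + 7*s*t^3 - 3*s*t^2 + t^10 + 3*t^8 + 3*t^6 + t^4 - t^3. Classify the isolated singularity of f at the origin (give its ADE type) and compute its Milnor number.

Type E_{7}, Milnor number mu = 7.

The Hessian of f at 0 has rank 0. Corank 2; j^3 = -(s + t)^3 is a perfect cube, so E-series; the 4-jet and mu = 7 give E_7.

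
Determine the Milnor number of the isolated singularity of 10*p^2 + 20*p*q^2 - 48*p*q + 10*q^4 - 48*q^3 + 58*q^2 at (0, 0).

1

The Hessian of f at 0 has rank 2. Corank 0: nondegenerate Morse point, so A_1.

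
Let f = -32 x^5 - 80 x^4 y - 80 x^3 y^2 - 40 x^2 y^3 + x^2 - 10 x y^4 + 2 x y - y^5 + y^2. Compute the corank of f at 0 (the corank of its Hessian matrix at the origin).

1

The Hessian at 0 is [[2, 2], [2, 2]] of rank 1; hence corank 1.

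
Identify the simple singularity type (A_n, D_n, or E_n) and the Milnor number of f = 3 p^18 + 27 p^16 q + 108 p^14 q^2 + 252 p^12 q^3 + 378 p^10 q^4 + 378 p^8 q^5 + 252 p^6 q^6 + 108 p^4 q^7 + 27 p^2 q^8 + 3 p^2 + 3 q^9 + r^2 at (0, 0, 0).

Type A_8, Milnor number mu = 8.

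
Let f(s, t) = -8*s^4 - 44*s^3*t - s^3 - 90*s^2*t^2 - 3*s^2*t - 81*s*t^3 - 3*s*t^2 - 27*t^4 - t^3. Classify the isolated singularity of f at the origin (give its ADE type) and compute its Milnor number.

The Hessian of f at 0 has rank 0. Corank 2; j^3 = -(s + t)^3 is a perfect cube, so E-series; the 4-jet and mu = 7 give E_7.

Type E7, Milnor number mu = 7.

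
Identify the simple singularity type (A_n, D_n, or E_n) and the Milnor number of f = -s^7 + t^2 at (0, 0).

Type A_6, Milnor number mu = 6.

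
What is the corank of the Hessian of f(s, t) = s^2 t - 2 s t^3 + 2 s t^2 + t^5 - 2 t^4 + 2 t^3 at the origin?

Hessian at 0 has rank 0.

2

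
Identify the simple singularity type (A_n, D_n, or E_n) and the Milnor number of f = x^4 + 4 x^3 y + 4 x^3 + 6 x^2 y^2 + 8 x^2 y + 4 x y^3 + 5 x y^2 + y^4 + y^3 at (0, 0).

The Hessian of f at 0 is [[0, 0], [0, 0]] with rank 0, so corank 2. A Groebner basis of the Jacobian ideal J(f) in C{x,y} is {x*y^2 + 2*x*y + y^2, -4*x*y + y^3 - 2*y^2, x^2 + 3*x*y/2 + y^2/2}; counting standard monomials gives mu = 5. Corank 2; j^3 = (x + y)*(2*x + y)^2 has shape L^2 M (L != M), so D-series; mu = 5 gives D_5.

Type D5, Milnor number mu = 5.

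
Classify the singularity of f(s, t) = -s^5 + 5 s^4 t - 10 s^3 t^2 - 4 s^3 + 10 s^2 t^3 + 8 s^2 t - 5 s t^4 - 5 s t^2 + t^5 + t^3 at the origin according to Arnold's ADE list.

D_{6}

The Hessian of f at 0 is [[0, 0], [0, 0]] with rank 0, so corank 2. A Groebner basis of the Jacobian ideal J(f) in C{s,t} is {32*s*t/5 + t^4 - 16*t^2/5, s*t^2 - t^3/2, s^2 - 3*s*t/2 + t^2/2}; counting standard monomials gives mu = 6. Corank 2; j^3 = -(s - t)*(2*s - t)^2 has shape L^2 M (L != M), so D-series; mu = 6 gives D_6.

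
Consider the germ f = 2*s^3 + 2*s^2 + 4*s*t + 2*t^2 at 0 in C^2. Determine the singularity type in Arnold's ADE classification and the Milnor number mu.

The Hessian of f at 0 has rank 1. Corank 1: A-series; mu = 2 gives A_2.

Type A_2, Milnor number mu = 2.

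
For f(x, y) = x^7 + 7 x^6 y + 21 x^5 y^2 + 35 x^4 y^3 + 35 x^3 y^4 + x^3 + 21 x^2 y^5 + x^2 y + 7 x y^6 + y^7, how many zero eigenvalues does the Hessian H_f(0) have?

Hessian at 0 has rank 0.

2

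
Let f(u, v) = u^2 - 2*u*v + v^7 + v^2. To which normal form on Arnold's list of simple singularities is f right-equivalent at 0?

A6

The Hessian of f at 0 has rank 1. Corank 1: A-series; mu = 6 gives A_6.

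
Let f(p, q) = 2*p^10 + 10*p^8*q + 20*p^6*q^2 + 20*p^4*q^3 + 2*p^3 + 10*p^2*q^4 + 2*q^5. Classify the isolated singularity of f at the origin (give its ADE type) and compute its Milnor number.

The Hessian of f at 0 has rank 0. Corank 2; j^3 = 2*p^3 is a perfect cube, so E-series; the 5-jet and mu = 8 give E_8.

Type E8, Milnor number mu = 8.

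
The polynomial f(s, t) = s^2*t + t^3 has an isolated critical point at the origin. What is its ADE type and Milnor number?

Type D_{4}, Milnor number mu = 4.

The Hessian of f at 0 has rank 0. Corank 2; j^3 = t*(s^2 + t^2) splits into three distinct lines over C (the quadratic factor has nonzero discriminant), so D_4.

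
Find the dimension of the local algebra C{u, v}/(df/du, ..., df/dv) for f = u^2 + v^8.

The Hessian of f at 0 has rank 1. Corank 1: A-series; mu = 7 gives A_7.

7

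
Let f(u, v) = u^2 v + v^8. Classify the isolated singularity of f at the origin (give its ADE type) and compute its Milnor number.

Type D_9, Milnor number mu = 9.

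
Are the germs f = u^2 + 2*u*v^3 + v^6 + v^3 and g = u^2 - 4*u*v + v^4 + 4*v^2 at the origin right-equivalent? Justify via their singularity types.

No.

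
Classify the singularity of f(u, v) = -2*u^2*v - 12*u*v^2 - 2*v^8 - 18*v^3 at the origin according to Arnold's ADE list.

The Hessian of f at 0 is [[0, 0], [0, 0]] with rank 0, so corank 2. A Groebner basis of the Jacobian ideal J(f) in C{u,v} is {u^2/8 + v^7 - 9*v^2/8, u^3 + 27*v^3, u*v + 3*v^2}; counting standard monomials gives mu = 9. Corank 2; j^3 = -2*v*(u + 3*v)^2 has shape L^2 M (L != M), so D-series; mu = 9 gives D_9.

D9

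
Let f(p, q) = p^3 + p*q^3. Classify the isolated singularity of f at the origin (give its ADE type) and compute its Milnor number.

The Hessian of f at 0 has rank 0. Corank 2; j^3 = p^3 is a perfect cube, so E-series; the 4-jet and mu = 7 give E_7.

Type E_{7}, Milnor number mu = 7.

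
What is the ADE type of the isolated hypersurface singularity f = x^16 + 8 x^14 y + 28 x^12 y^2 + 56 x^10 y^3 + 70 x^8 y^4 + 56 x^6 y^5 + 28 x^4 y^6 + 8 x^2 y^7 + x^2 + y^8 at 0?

The Hessian of f at 0 is [[2, 0], [0, 0]] with rank 1, so corank 1. A Groebner basis of the Jacobian ideal J(f) in C{x,y} is {y^7, x}; counting standard monomials gives mu = 7. Corank 1: A-series; mu = 7 gives A_7.

A_{7}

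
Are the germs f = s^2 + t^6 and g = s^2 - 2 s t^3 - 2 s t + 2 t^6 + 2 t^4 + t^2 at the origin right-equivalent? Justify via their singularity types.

The Hessian of f at 0 has rank 1. Corank 1: A-series; mu = 5 gives A_5. The Hessian of g at 0 has rank 1. Corank 1: A-series; mu = 5 gives A_5. Both have type A_5, hence right-equivalent.

Yes.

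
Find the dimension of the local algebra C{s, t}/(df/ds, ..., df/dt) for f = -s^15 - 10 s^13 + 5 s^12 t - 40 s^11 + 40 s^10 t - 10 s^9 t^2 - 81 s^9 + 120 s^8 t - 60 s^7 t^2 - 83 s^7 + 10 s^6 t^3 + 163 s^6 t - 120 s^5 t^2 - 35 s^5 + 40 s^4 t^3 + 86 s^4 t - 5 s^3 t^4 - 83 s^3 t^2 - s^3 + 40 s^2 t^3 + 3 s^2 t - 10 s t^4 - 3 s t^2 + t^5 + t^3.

8

The Hessian of f at 0 has rank 0. Corank 2; j^3 = -(s - t)^3 is a perfect cube, so E-series; the 5-jet and mu = 8 give E_8.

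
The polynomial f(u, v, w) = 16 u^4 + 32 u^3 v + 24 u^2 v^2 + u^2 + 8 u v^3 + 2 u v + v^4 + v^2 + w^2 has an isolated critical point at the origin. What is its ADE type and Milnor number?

The Hessian of f at 0 is [[2, 2, 0], [2, 2, 0], [0, 0, 2]] with rank 2, so corank 1. A Groebner basis of the Jacobian ideal J(f) in C{u,v,w} is {v^3, u + v, w}; counting standard monomials gives mu = 3. Corank 1: A-series; mu = 3 gives A_3.

Type A_3, Milnor number mu = 3.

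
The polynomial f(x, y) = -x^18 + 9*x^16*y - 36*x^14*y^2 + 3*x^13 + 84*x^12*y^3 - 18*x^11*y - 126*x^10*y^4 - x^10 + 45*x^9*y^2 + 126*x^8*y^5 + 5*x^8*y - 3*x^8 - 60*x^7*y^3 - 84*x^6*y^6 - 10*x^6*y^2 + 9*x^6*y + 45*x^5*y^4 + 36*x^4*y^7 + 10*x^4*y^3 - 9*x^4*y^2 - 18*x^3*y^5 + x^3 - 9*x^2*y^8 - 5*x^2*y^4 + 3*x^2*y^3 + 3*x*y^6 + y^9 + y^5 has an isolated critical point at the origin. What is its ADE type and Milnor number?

Type E8, Milnor number mu = 8.

The Hessian of f at 0 has rank 0. Corank 2; j^3 = x^3 is a perfect cube, so E-series; the 5-jet and mu = 8 give E_8.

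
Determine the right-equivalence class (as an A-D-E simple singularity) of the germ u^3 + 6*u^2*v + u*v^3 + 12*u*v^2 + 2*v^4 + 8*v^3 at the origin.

The Hessian of f at 0 has rank 0. Corank 2; j^3 = (u + 2*v)^3 is a perfect cube, so E-series; the 4-jet and mu = 7 give E_7.

E7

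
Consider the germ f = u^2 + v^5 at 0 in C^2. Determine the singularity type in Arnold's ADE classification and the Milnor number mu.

Type A_{4}, Milnor number mu = 4.

The Hessian of f at 0 has rank 1. Corank 1: A-series; mu = 4 gives A_4.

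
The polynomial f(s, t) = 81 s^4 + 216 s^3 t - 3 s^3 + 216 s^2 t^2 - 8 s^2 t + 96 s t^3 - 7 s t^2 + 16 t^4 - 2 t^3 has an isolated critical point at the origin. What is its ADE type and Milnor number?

The Hessian of f at 0 is [[0, 0], [0, 0]] with rank 0, so corank 2. A Groebner basis of the Jacobian ideal J(f) in C{s,t} is {s*t^2 - s*t/12 - t^2/12, s*t/12 + t^3 + t^2/12, s^2 + 5*s*t/3 + 2*t^2/3}; counting standard monomials gives mu = 5. Corank 2; j^3 = -(s + t)^2*(3*s + 2*t) has shape L^2 M (L != M), so D-series; mu = 5 gives D_5.

Type D5, Milnor number mu = 5.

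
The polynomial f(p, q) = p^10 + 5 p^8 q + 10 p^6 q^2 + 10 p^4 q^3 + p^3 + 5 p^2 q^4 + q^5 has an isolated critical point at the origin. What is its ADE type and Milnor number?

The Hessian of f at 0 is [[0, 0], [0, 0]] with rank 0, so corank 2. A Groebner basis of the Jacobian ideal J(f) in C{p,q} is {q^4, p^2}; counting standard monomials gives mu = 8. Corank 2; j^3 = p^3 is a perfect cube, so E-series; the 5-jet and mu = 8 give E_8.

Type E8, Milnor number mu = 8.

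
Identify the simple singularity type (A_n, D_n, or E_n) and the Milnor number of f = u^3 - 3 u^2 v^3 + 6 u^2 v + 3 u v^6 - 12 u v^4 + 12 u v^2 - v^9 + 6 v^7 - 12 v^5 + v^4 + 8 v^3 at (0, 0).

Type E_6, Milnor number mu = 6.

The Hessian of f at 0 has rank 0. Corank 2; j^3 = (u + 2*v)^3 is a perfect cube, so E-series; the 4-jet and mu = 6 give E_6.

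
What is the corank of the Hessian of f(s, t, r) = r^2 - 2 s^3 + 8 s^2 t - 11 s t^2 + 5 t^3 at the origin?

The Hessian at 0 is [[0, 0, 0], [0, 0, 0], [0, 0, 2]] of rank 1; hence corank 2.

2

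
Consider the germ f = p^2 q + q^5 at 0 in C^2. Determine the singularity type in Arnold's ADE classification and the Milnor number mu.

The Hessian of f at 0 has rank 0. Corank 2; j^3 = p^2*q has shape L^2 M (L != M), so D-series; mu = 6 gives D_6.

Type D6, Milnor number mu = 6.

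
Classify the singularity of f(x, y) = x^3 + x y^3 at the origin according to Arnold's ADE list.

The Hessian of f at 0 has rank 0. Corank 2; j^3 = x^3 is a perfect cube, so E-series; the 4-jet and mu = 7 give E_7.

E_{7}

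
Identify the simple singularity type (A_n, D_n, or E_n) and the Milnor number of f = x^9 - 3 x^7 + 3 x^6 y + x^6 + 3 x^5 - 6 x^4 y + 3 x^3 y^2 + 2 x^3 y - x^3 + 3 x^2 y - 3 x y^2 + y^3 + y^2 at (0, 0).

Type A_{2}, Milnor number mu = 2.

The Hessian of f at 0 has rank 1. Corank 1: A-series; mu = 2 gives A_2.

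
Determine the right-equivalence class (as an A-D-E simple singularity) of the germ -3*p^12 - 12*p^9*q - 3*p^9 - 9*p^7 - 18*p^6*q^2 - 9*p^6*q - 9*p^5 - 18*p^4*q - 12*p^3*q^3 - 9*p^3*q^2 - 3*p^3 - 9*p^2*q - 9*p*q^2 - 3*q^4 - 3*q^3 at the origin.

The Hessian of f at 0 has rank 0. Corank 2; j^3 = -3*(p + q)^3 is a perfect cube, so E-series; the 4-jet and mu = 6 give E_6.

E_{6}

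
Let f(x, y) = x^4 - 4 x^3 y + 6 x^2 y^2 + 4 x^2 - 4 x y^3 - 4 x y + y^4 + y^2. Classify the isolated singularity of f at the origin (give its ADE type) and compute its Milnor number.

The Hessian of f at 0 has rank 1. Corank 1: A-series; mu = 3 gives A_3.

Type A_3, Milnor number mu = 3.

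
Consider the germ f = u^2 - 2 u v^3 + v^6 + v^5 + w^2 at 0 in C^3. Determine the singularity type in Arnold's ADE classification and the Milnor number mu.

Type A_{4}, Milnor number mu = 4.

The Hessian of f at 0 is [[2, 0, 0], [0, 0, 0], [0, 0, 2]] with rank 2, so corank 1. A Groebner basis of the Jacobian ideal J(f) in C{u,v,w} is {-u + v^3, u^2, u*v, w}; counting standard monomials gives mu = 4. Corank 1: A-series; mu = 4 gives A_4.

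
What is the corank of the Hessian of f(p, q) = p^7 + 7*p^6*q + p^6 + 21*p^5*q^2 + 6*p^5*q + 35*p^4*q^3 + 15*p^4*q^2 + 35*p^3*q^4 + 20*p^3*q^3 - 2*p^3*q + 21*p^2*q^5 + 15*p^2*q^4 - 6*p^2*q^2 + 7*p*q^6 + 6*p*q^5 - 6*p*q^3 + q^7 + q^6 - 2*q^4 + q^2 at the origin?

1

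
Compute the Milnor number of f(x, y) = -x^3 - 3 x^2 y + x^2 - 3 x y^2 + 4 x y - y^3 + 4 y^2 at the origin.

2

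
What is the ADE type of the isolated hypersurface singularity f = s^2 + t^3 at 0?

The Hessian of f at 0 has rank 1. Corank 1: A-series; mu = 2 gives A_2.

A_2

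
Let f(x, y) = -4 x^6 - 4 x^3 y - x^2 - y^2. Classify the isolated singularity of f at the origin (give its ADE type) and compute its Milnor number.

Type A_{1}, Milnor number mu = 1.

The Hessian of f at 0 is [[-2, 0], [0, -2]] with rank 2, so corank 0. A Groebner basis of the Jacobian ideal J(f) in C{x,y} is {x, y}; counting standard monomials gives mu = 1. Corank 0: nondegenerate Morse point, so A_1.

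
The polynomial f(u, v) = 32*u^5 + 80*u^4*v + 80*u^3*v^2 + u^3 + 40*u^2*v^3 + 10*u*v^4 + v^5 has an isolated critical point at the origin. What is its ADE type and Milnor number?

Type E_{8}, Milnor number mu = 8.

The Hessian of f at 0 is [[0, 0], [0, 0]] with rank 0, so corank 2. A Groebner basis of the Jacobian ideal J(f) in C{u,v} is {v^5, u*v^3 + v^4/8, u^2}; counting standard monomials gives mu = 8. Corank 2; j^3 = u^3 is a perfect cube, so E-series; the 5-jet and mu = 8 give E_8.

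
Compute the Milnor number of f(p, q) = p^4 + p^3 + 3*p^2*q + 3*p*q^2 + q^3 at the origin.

6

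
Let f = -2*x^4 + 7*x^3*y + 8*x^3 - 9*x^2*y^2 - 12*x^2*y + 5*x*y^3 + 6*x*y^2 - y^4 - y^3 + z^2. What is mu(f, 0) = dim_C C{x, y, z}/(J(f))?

7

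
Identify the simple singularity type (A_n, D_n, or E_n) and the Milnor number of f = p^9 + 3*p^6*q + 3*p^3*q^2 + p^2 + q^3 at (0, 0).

Type A_2, Milnor number mu = 2.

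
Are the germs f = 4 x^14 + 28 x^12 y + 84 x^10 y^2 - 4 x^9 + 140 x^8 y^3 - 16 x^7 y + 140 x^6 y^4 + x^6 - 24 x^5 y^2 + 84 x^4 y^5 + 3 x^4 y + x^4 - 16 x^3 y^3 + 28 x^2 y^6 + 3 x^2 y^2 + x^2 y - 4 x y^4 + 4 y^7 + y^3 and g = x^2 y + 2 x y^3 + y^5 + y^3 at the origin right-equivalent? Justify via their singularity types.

Yes.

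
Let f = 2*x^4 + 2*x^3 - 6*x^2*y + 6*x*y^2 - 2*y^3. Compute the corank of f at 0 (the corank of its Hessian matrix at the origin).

2

Hessian at 0 has rank 0.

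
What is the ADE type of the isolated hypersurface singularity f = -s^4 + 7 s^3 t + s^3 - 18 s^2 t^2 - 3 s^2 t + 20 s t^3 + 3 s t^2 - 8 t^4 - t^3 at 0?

E_{7}

The Hessian of f at 0 has rank 0. Corank 2; j^3 = (s - t)^3 is a perfect cube, so E-series; the 4-jet and mu = 7 give E_7.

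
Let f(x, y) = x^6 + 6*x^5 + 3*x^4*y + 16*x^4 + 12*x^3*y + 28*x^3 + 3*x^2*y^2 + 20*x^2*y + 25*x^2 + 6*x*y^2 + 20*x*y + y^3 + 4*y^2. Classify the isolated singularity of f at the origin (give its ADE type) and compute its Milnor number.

Type A_{2}, Milnor number mu = 2.

The Hessian of f at 0 has rank 1. Corank 1: A-series; mu = 2 gives A_2.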